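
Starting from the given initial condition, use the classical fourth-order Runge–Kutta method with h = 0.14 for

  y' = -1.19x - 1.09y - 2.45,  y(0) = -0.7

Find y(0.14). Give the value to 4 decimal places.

-0.9301

RK4: k1 = f(x_n, y_n); k2 = f(x_n + h/2, y_n + (h/2)·k1); k3 = f(x_n + h/2, y_n + (h/2)·k2); k4 = f(x_n + h, y_n + h·k3); y_{n+1} = y_n + (h/6)·(k1 + 2k2 + 2k3 + k4).
x=0.000000, y=-0.700000:
  k1 = f(0.000000, -0.700000) = -1.687000
  k2 = f(0.070000, -0.818090) = -1.641582
  k3 = f(0.070000, -0.814911) = -1.645047
  k4 = f(0.140000, -0.930307) = -1.602566
  y ← -0.700000 + (0.14/6)·(k1 + 2k2 + 2k3 + k4) = -0.930133
y(0.14) ≈ -0.9301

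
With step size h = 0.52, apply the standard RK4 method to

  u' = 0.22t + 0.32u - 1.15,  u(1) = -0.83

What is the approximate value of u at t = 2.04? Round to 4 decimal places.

-2.1720

RK4: k1 = f(t_n, u_n); k2 = f(t_n + h/2, u_n + (h/2)·k1); k3 = f(t_n + h/2, u_n + (h/2)·k2); k4 = f(t_n + h, u_n + h·k3); u_{n+1} = u_n + (h/6)·(k1 + 2k2 + 2k3 + k4).
t=1.000000, u=-0.830000:
  k1 = f(1.000000, -0.830000) = -1.195600
  k2 = f(1.260000, -1.140856) = -1.237874
  k3 = f(1.260000, -1.151847) = -1.241391
  k4 = f(1.520000, -1.475523) = -1.287767
  u ← -0.830000 + (0.52/6)·(k1 + 2k2 + 2k3 + k4) = -1.474964
t=1.520000, u=-1.474964:
  k1 = f(1.520000, -1.474964) = -1.287589
  k2 = f(1.780000, -1.809737) = -1.337516
  k3 = f(1.780000, -1.822719) = -1.341670
  k4 = f(2.040000, -2.172633) = -1.396443
  u ← -1.474964 + (0.52/6)·(k1 + 2k2 + 2k3 + k4) = -2.171973
u(2.04) ≈ -2.1720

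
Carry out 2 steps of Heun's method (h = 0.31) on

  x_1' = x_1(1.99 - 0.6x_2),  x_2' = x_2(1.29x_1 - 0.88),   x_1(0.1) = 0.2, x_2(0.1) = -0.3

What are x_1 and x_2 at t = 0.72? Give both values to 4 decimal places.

Heun on (x_1,x_2): k1 = f(t_n, state_n); k2 = f(t_n + h, state_n + h·k1); state_{n+1} = state_n + (h/2)·(k1 + k2).
0.100000: (0.200000, -0.300000)
  k1 = (0.434000, 0.186600)
  predictor → (0.334540, -0.242154)
  k2 = (0.714341, 0.108592)
  → (0.377993, -0.254245)
0.410000: (0.377993, -0.254245)
  k1 = (0.809867, 0.099763)
  predictor → (0.629052, -0.223319)
  k2 = (1.336100, 0.015303)
  → (0.710618, -0.236410)
(x_1(0.72), x_2(0.72)) ≈ (0.7106, -0.2364)

0.7106, -0.2364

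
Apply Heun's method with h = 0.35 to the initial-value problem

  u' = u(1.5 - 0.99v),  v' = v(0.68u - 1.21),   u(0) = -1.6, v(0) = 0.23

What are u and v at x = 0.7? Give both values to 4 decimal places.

-4.1567, 0.0583

Heun on (u,v): k1 = f(x_n, state_n); k2 = f(x_n + h, state_n + h·k1); state_{n+1} = state_n + (h/2)·(k1 + k2).
0.000000: (-1.600000, 0.230000)
  k1 = (-2.035680, -0.528540)
  predictor → (-2.312488, 0.045011)
  k2 = (-3.365685, -0.125243)
  → (-2.545239, 0.115588)
0.350000: (-2.545239, 0.115588)
  k1 = (-3.526601, -0.339917)
  predictor → (-3.779549, -0.003383)
  k2 = (-5.681982, 0.012788)
  → (-4.156741, 0.058340)
(u(0.7), v(0.7)) ≈ (-4.1567, 0.0583)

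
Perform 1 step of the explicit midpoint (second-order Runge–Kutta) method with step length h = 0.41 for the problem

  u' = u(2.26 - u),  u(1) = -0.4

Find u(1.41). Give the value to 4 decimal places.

Midpoint: k1 = f(s_n, u_n); k2 = f(s_n + h/2, u_n + (h/2)·k1); u_{n+1} = u_n + h·k2.
s=1.000000, u=-0.400000:
  k1 = f(1.000000, -0.400000) = -1.064000
  k2 = f(1.205000, -0.618120) = -1.779024
  u ← -0.400000 + 0.41·(-1.779024) = -1.129400
u(1.41) ≈ -1.1294

-1.1294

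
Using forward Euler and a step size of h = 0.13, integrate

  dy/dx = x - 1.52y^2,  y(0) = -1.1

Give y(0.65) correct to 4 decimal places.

Euler: y_{n+1} = y_n + h·f(x_n, y_n).
x=0.000000, y=-1.100000: f=-1.839200 → y ← -1.100000 + 0.13·(-1.839200) = -1.339096
x=0.130000, y=-1.339096: f=-2.595631 → y ← -1.339096 + 0.13·(-2.595631) = -1.676528
x=0.260000, y=-1.676528: f=-4.012334 → y ← -1.676528 + 0.13·(-4.012334) = -2.198131
x=0.390000, y=-2.198131: f=-6.954308 → y ← -2.198131 + 0.13·(-6.954308) = -3.102191
x=0.520000, y=-3.102191: f=-14.107860 → y ← -3.102191 + 0.13·(-14.107860) = -4.936213
y(0.65) ≈ -4.9362

-4.9362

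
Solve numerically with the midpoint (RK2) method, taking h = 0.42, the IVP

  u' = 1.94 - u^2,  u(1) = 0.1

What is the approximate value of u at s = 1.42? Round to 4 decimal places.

0.8076

Midpoint: k1 = f(s_n, u_n); k2 = f(s_n + h/2, u_n + (h/2)·k1); u_{n+1} = u_n + h·k2.
s=1.000000, u=0.100000:
  k1 = f(1.000000, 0.100000) = 1.930000
  k2 = f(1.210000, 0.505300) = 1.684672
  u ← 0.100000 + 0.42·1.684672 = 0.807562
u(1.42) ≈ 0.8076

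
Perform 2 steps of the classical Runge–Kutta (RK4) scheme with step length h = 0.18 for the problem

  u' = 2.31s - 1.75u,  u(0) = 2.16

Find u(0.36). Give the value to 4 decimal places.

RK4: k1 = f(s_n, u_n); k2 = f(s_n + h/2, u_n + (h/2)·k1); k3 = f(s_n + h/2, u_n + (h/2)·k2); k4 = f(s_n + h, u_n + h·k3); u_{n+1} = u_n + (h/6)·(k1 + 2k2 + 2k3 + k4).
s=0.000000, u=2.160000:
  k1 = f(0.000000, 2.160000) = -3.780000
  k2 = f(0.090000, 1.819800) = -2.976750
  k3 = f(0.090000, 1.892093) = -3.103262
  k4 = f(0.180000, 1.601413) = -2.386673
  u ← 2.160000 + (0.18/6)·(k1 + 2k2 + 2k3 + k4) = 1.610199
s=0.180000, u=1.610199:
  k1 = f(0.180000, 1.610199) = -2.402048
  k2 = f(0.270000, 1.394015) = -1.815826
  k3 = f(0.270000, 1.446775) = -1.908156
  k4 = f(0.360000, 1.266731) = -1.385179
  u ← 1.610199 + (0.18/6)·(k1 + 2k2 + 2k3 + k4) = 1.273143
u(0.36) ≈ 1.2731

1.2731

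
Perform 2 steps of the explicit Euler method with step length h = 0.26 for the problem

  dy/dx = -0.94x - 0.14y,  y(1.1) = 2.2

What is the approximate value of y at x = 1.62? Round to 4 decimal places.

Euler: y_{n+1} = y_n + h·f(x_n, y_n).
x=1.100000, y=2.200000: f=-1.342000 → y ← 2.200000 + 0.26·(-1.342000) = 1.851080
x=1.360000, y=1.851080: f=-1.537551 → y ← 1.851080 + 0.26·(-1.537551) = 1.451317
y(1.62) ≈ 1.4513

1.4513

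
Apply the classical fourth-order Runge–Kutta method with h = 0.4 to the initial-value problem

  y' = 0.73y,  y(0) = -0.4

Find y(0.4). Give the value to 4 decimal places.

RK4: k1 = f(x_n, y_n); k2 = f(x_n + h/2, y_n + (h/2)·k1); k3 = f(x_n + h/2, y_n + (h/2)·k2); k4 = f(x_n + h, y_n + h·k3); y_{n+1} = y_n + (h/6)·(k1 + 2k2 + 2k3 + k4).
x=0.000000, y=-0.400000:
  k1 = f(0.000000, -0.400000) = -0.292000
  k2 = f(0.200000, -0.458400) = -0.334632
  k3 = f(0.200000, -0.466926) = -0.340856
  k4 = f(0.400000, -0.536343) = -0.391530
  y ← -0.400000 + (0.4/6)·(k1 + 2k2 + 2k3 + k4) = -0.535634
y(0.4) ≈ -0.5356

-0.5356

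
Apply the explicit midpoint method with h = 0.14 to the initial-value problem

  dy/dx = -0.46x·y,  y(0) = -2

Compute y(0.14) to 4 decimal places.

Midpoint: k1 = f(x_n, y_n); k2 = f(x_n + h/2, y_n + (h/2)·k1); y_{n+1} = y_n + h·k2.
x=0.000000, y=-2.000000:
  k1 = f(0.000000, -2.000000) = 0.000000
  k2 = f(0.070000, -2.000000) = 0.064400
  y ← -2.000000 + 0.14·0.064400 = -1.990984
y(0.14) ≈ -1.9910

-1.9910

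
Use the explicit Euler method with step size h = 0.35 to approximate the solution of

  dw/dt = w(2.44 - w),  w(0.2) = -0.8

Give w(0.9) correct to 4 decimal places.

-4.1852

Euler: w_{n+1} = w_n + h·f(t_n, w_n).
t=0.200000, w=-0.800000: f=-2.592000 → w ← -0.800000 + 0.35·(-2.592000) = -1.707200
t=0.550000, w=-1.707200: f=-7.080100 → w ← -1.707200 + 0.35·(-7.080100) = -4.185235
w(0.9) ≈ -4.1852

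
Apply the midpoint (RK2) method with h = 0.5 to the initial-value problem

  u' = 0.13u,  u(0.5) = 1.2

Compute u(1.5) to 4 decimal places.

1.3665

Midpoint: k1 = f(s_n, u_n); k2 = f(s_n + h/2, u_n + (h/2)·k1); u_{n+1} = u_n + h·k2.
s=0.500000, u=1.200000:
  k1 = f(0.500000, 1.200000) = 0.156000
  k2 = f(0.750000, 1.239000) = 0.161070
  u ← 1.200000 + 0.5·0.161070 = 1.280535
s=1.000000, u=1.280535:
  k1 = f(1.000000, 1.280535) = 0.166470
  k2 = f(1.250000, 1.322152) = 0.171880
  u ← 1.280535 + 0.5·0.171880 = 1.366475
u(1.5) ≈ 1.3665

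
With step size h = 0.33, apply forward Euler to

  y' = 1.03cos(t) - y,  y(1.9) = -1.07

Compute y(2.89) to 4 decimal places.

Euler: y_{n+1} = y_n + h·f(t_n, y_n).
t=1.900000, y=-1.070000: f=0.737012 → y ← -1.070000 + 0.33·0.737012 = -0.826786
t=2.230000, y=-0.826786: f=0.195924 → y ← -0.826786 + 0.33·0.195924 = -0.762131
t=2.560000, y=-0.762131: f=-0.098525 → y ← -0.762131 + 0.33·(-0.098525) = -0.794645
y(2.89) ≈ -0.7946

-0.7946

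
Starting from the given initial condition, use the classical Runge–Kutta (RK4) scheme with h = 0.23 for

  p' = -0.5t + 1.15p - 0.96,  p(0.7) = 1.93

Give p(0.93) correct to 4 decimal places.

2.1550

RK4: k1 = f(t_n, p_n); k2 = f(t_n + h/2, p_n + (h/2)·k1); k3 = f(t_n + h/2, p_n + (h/2)·k2); k4 = f(t_n + h, p_n + h·k3); p_{n+1} = p_n + (h/6)·(k1 + 2k2 + 2k3 + k4).
t=0.700000, p=1.930000:
  k1 = f(0.700000, 1.930000) = 0.909500
  k2 = f(0.815000, 2.034593) = 0.972281
  k3 = f(0.815000, 2.041812) = 0.980584
  k4 = f(0.930000, 2.155534) = 1.053865
  p ← 1.930000 + (0.23/6)·(k1 + 2k2 + 2k3 + k4) = 2.154982
p(0.93) ≈ 2.1550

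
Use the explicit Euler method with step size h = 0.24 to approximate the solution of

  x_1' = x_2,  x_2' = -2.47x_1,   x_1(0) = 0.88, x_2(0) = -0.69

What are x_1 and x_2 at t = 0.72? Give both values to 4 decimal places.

0.0312, -1.8863

Euler on (x_1,x_2): x_1_{n+1} = x_1_n + h·x_1', x_2_{n+1} = x_2_n + h·x_2'.
0.000000: (0.880000, -0.690000); f=(-0.690000, -2.173600) → (0.714400, -1.211664)
0.240000: (0.714400, -1.211664); f=(-1.211664, -1.764568) → (0.423601, -1.635160)
0.480000: (0.423601, -1.635160); f=(-1.635160, -1.046294) → (0.031162, -1.886271)
(x_1(0.72), x_2(0.72)) ≈ (0.0312, -1.8863)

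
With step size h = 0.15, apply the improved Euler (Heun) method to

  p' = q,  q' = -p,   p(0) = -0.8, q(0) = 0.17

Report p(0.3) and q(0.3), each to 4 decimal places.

Heun on (p,q): k1 = f(s_n, state_n); k2 = f(s_n + h, state_n + h·k1); state_{n+1} = state_n + (h/2)·(k1 + k2).
0.000000: (-0.800000, 0.170000)
  k1 = (0.170000, 0.800000)
  predictor → (-0.774500, 0.290000)
  k2 = (0.290000, 0.774500)
  → (-0.765500, 0.288087)
0.150000: (-0.765500, 0.288087)
  k1 = (0.288087, 0.765500)
  predictor → (-0.722287, 0.402913)
  k2 = (0.402913, 0.722287)
  → (-0.713675, 0.399672)
(p(0.3), q(0.3)) ≈ (-0.7137, 0.3997)

-0.7137, 0.3997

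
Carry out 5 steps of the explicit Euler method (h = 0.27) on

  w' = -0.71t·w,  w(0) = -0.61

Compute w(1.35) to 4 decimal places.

Euler: w_{n+1} = w_n + h·f(t_n, w_n).
t=0.000000, w=-0.610000: f=0.000000 → w ← -0.610000 + 0.27·0.000000 = -0.610000
t=0.270000, w=-0.610000: f=0.116937 → w ← -0.610000 + 0.27·0.116937 = -0.578427
t=0.540000, w=-0.578427: f=0.221769 → w ← -0.578427 + 0.27·0.221769 = -0.518549
t=0.810000, w=-0.518549: f=0.298218 → w ← -0.518549 + 0.27·0.298218 = -0.438031
t=1.080000, w=-0.438031: f=0.335882 → w ← -0.438031 + 0.27·0.335882 = -0.347343
w(1.35) ≈ -0.3473

-0.3473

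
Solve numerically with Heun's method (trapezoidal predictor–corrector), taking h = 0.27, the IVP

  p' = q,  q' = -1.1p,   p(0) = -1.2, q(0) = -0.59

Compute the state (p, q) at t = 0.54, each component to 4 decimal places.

-1.3153, 0.1879

Heun on (p,q): k1 = f(t_n, state_n); k2 = f(t_n + h, state_n + h·k1); state_{n+1} = state_n + (h/2)·(k1 + k2).
0.000000: (-1.200000, -0.590000)
  k1 = (-0.590000, 1.320000)
  predictor → (-1.359300, -0.233600)
  k2 = (-0.233600, 1.495230)
  → (-1.311186, -0.209944)
0.270000: (-1.311186, -0.209944)
  k1 = (-0.209944, 1.442305)
  predictor → (-1.367871, 0.179478)
  k2 = (0.179478, 1.504658)
  → (-1.315299, 0.187896)
(p(0.54), q(0.54)) ≈ (-1.3153, 0.1879)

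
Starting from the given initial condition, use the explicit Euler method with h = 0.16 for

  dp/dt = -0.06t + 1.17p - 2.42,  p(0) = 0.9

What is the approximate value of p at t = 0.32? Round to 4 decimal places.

0.4201

Euler: p_{n+1} = p_n + h·f(t_n, p_n).
t=0.000000, p=0.900000: f=-1.367000 → p ← 0.900000 + 0.16·(-1.367000) = 0.681280
t=0.160000, p=0.681280: f=-1.632502 → p ← 0.681280 + 0.16·(-1.632502) = 0.420080
p(0.32) ≈ 0.4201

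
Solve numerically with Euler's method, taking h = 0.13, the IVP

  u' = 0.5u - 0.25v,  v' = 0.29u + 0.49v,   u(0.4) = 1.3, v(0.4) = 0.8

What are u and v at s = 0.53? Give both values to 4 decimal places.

Euler on (u,v): u_{n+1} = u_n + h·u', v_{n+1} = v_n + h·v'.
0.400000: (1.300000, 0.800000); f=(0.450000, 0.769000) → (1.358500, 0.899970)
(u(0.53), v(0.53)) ≈ (1.3585, 0.9000)

1.3585, 0.9000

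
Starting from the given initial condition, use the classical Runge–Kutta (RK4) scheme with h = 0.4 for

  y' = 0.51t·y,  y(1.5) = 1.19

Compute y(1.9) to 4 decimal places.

RK4: k1 = f(t_n, y_n); k2 = f(t_n + h/2, y_n + (h/2)·k1); k3 = f(t_n + h/2, y_n + (h/2)·k2); k4 = f(t_n + h, y_n + h·k3); y_{n+1} = y_n + (h/6)·(k1 + 2k2 + 2k3 + k4).
t=1.500000, y=1.190000:
  k1 = f(1.500000, 1.190000) = 0.910350
  k2 = f(1.700000, 1.372070) = 1.189585
  k3 = f(1.700000, 1.427917) = 1.238004
  k4 = f(1.900000, 1.685202) = 1.632960
  y ← 1.190000 + (0.4/6)·(k1 + 2k2 + 2k3 + k4) = 1.683233
y(1.9) ≈ 1.6832

1.6832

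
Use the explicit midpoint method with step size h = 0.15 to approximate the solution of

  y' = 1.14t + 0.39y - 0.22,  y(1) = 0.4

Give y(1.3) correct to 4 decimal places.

Midpoint: k1 = f(t_n, y_n); k2 = f(t_n + h/2, y_n + (h/2)·k1); y_{n+1} = y_n + h·k2.
t=1.000000, y=0.400000:
  k1 = f(1.000000, 0.400000) = 1.076000
  k2 = f(1.075000, 0.480700) = 1.192973
  y ← 0.400000 + 0.15·1.192973 = 0.578946
t=1.150000, y=0.578946:
  k1 = f(1.150000, 0.578946) = 1.316789
  k2 = f(1.225000, 0.677705) = 1.440805
  y ← 0.578946 + 0.15·1.440805 = 0.795067
y(1.3) ≈ 0.7951

0.7951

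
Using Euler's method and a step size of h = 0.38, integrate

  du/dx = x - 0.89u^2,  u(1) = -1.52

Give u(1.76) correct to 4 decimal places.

Euler: u_{n+1} = u_n + h·f(x_n, u_n).
x=1.000000, u=-1.520000: f=-1.056256 → u ← -1.520000 + 0.38·(-1.056256) = -1.921377
x=1.380000, u=-1.921377: f=-1.905605 → u ← -1.921377 + 0.38·(-1.905605) = -2.645507
u(1.76) ≈ -2.6455

-2.6455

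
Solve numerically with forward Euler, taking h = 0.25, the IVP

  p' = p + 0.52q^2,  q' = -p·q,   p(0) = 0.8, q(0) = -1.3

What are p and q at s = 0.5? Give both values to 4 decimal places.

1.6652, -0.7229

Euler on (p,q): p_{n+1} = p_n + h·p', q_{n+1} = q_n + h·q'.
0.000000: (0.800000, -1.300000); f=(1.678800, 1.040000) → (1.219700, -1.040000)
0.250000: (1.219700, -1.040000); f=(1.782132, 1.268488) → (1.665233, -0.722878)
(p(0.5), q(0.5)) ≈ (1.6652, -0.7229)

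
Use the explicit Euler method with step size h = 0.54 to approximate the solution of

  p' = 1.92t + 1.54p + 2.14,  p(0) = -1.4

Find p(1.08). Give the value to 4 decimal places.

-0.8646

Euler: p_{n+1} = p_n + h·f(t_n, p_n).
t=0.000000, p=-1.400000: f=-0.016000 → p ← -1.400000 + 0.54·(-0.016000) = -1.408640
t=0.540000, p=-1.408640: f=1.007494 → p ← -1.408640 + 0.54·1.007494 = -0.864593
p(1.08) ≈ -0.8646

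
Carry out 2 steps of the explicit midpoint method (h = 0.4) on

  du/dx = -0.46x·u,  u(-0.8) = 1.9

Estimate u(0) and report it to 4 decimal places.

Midpoint: k1 = f(x_n, u_n); k2 = f(x_n + h/2, u_n + (h/2)·k1); u_{n+1} = u_n + h·k2.
x=-0.800000, u=1.900000:
  k1 = f(-0.800000, 1.900000) = 0.699200
  k2 = f(-0.600000, 2.039840) = 0.562996
  u ← 1.900000 + 0.4·0.562996 = 2.125198
x=-0.400000, u=2.125198:
  k1 = f(-0.400000, 2.125198) = 0.391036
  k2 = f(-0.200000, 2.203406) = 0.202713
  u ← 2.125198 + 0.4·0.202713 = 2.206284
u(0) ≈ 2.2063

2.2063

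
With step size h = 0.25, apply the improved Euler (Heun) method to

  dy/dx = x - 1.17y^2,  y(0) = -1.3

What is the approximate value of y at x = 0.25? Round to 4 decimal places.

Heun: k1 = f(x_n, y_n); k2 = f(x_n + h, y_n + h·k1); y_{n+1} = y_n + (h/2)·(k1 + k2).
x=0.000000, y=-1.300000:
  k1 = f(0.000000, -1.300000) = -1.977300
  k2 = f(0.250000, -1.794325) = -3.516935
  y ← -1.300000 + (0.25/2)·(-1.977300 + (-3.516935)) = -1.986779
y(0.25) ≈ -1.9868

-1.9868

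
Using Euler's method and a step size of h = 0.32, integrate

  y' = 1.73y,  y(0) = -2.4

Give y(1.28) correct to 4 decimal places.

-13.9820

Euler: y_{n+1} = y_n + h·f(t_n, y_n).
t=0.000000, y=-2.400000: f=-4.152000 → y ← -2.400000 + 0.32·(-4.152000) = -3.728640
t=0.320000, y=-3.728640: f=-6.450547 → y ← -3.728640 + 0.32·(-6.450547) = -5.792815
t=0.640000, y=-5.792815: f=-10.021570 → y ← -5.792815 + 0.32·(-10.021570) = -8.999718
t=0.960000, y=-8.999718: f=-15.569511 → y ← -8.999718 + 0.32·(-15.569511) = -13.981961
y(1.28) ≈ -13.9820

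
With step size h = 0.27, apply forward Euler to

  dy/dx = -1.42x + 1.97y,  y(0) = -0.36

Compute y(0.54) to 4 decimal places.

-0.9483

Euler: y_{n+1} = y_n + h·f(x_n, y_n).
x=0.000000, y=-0.360000: f=-0.709200 → y ← -0.360000 + 0.27·(-0.709200) = -0.551484
x=0.270000, y=-0.551484: f=-1.469823 → y ← -0.551484 + 0.27·(-1.469823) = -0.948336
y(0.54) ≈ -0.9483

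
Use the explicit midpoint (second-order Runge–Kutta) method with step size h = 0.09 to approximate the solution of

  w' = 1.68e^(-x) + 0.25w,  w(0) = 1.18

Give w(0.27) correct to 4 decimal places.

Midpoint: k1 = f(x_n, w_n); k2 = f(x_n + h/2, w_n + (h/2)·k1); w_{n+1} = w_n + h·k2.
x=0.000000, w=1.180000:
  k1 = f(0.000000, 1.180000) = 1.975000
  k2 = f(0.045000, 1.268875) = 1.923295
  w ← 1.180000 + 0.09·1.923295 = 1.353097
x=0.090000, w=1.353097:
  k1 = f(0.090000, 1.353097) = 1.873679
  k2 = f(0.135000, 1.437412) = 1.827196
  w ← 1.353097 + 0.09·1.827196 = 1.517544
x=0.180000, w=1.517544:
  k1 = f(0.180000, 1.517544) = 1.782640
  k2 = f(0.225000, 1.597763) = 1.740948
  w ← 1.517544 + 0.09·1.740948 = 1.674229
w(0.27) ≈ 1.6742

1.6742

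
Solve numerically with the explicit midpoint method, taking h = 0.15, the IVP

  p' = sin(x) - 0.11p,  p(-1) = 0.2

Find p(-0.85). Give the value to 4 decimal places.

Midpoint: k1 = f(x_n, p_n); k2 = f(x_n + h/2, p_n + (h/2)·k1); p_{n+1} = p_n + h·k2.
x=-1.000000, p=0.200000:
  k1 = f(-1.000000, 0.200000) = -0.863471
  k2 = f(-0.925000, 0.135240) = -0.813497
  p ← 0.200000 + 0.15·(-0.813497) = 0.077975
p(-0.85) ≈ 0.0780

0.0780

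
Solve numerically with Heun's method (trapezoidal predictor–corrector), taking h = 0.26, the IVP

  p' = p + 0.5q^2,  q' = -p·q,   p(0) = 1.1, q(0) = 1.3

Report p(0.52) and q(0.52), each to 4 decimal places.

2.1807, 0.5779

Heun on (p,q): k1 = f(x_n, state_n); k2 = f(x_n + h, state_n + h·k1); state_{n+1} = state_n + (h/2)·(k1 + k2).
0.000000: (1.100000, 1.300000)
  k1 = (1.945000, -1.430000)
  predictor → (1.605700, 0.928200)
  k2 = (2.036478, -1.490411)
  → (1.617592, 0.920347)
0.260000: (1.617592, 0.920347)
  k1 = (2.041111, -1.488745)
  predictor → (2.148281, 0.533273)
  k2 = (2.290471, -1.145620)
  → (2.180698, 0.577879)
(p(0.52), q(0.52)) ≈ (2.1807, 0.5779)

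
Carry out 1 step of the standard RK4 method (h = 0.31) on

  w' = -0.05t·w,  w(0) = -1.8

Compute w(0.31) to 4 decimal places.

-1.7957

RK4: k1 = f(t_n, w_n); k2 = f(t_n + h/2, w_n + (h/2)·k1); k3 = f(t_n + h/2, w_n + (h/2)·k2); k4 = f(t_n + h, w_n + h·k3); w_{n+1} = w_n + (h/6)·(k1 + 2k2 + 2k3 + k4).
t=0.000000, w=-1.800000:
  k1 = f(0.000000, -1.800000) = 0.000000
  k2 = f(0.155000, -1.800000) = 0.013950
  k3 = f(0.155000, -1.797838) = 0.013933
  k4 = f(0.310000, -1.795681) = 0.027833
  w ← -1.800000 + (0.31/6)·(k1 + 2k2 + 2k3 + k4) = -1.795681
w(0.31) ≈ -1.7957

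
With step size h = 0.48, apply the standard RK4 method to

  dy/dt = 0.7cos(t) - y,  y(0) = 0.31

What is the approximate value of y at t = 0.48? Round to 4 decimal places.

RK4: k1 = f(t_n, y_n); k2 = f(t_n + h/2, y_n + (h/2)·k1); k3 = f(t_n + h/2, y_n + (h/2)·k2); k4 = f(t_n + h, y_n + h·k3); y_{n+1} = y_n + (h/6)·(k1 + 2k2 + 2k3 + k4).
t=0.000000, y=0.310000:
  k1 = f(0.000000, 0.310000) = 0.390000
  k2 = f(0.240000, 0.403600) = 0.276337
  k3 = f(0.240000, 0.376321) = 0.303616
  k4 = f(0.480000, 0.455736) = 0.165161
  y ← 0.310000 + (0.48/6)·(k1 + 2k2 + 2k3 + k4) = 0.447205
y(0.48) ≈ 0.4472

0.4472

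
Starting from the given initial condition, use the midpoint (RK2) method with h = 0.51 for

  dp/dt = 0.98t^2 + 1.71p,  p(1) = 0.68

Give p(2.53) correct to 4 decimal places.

20.9717

Midpoint: k1 = f(t_n, p_n); k2 = f(t_n + h/2, p_n + (h/2)·k1); p_{n+1} = p_n + h·k2.
t=1.000000, p=0.680000:
  k1 = f(1.000000, 0.680000) = 2.142800
  k2 = f(1.255000, 1.226414) = 3.640692
  p ← 0.680000 + 0.51·3.640692 = 2.536753
t=1.510000, p=2.536753:
  k1 = f(1.510000, 2.536753) = 6.572346
  k2 = f(1.765000, 4.212701) = 10.256640
  p ← 2.536753 + 0.51·10.256640 = 7.767639
t=2.020000, p=7.767639:
  k1 = f(2.020000, 7.767639) = 17.281455
  k2 = f(2.275000, 12.174411) = 25.890355
  p ← 7.767639 + 0.51·25.890355 = 20.971720
p(2.53) ≈ 20.9717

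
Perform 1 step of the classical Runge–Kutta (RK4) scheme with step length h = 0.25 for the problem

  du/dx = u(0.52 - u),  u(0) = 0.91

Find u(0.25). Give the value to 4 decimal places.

RK4: k1 = f(x_n, u_n); k2 = f(x_n + h/2, u_n + (h/2)·k1); k3 = f(x_n + h/2, u_n + (h/2)·k2); k4 = f(x_n + h, u_n + h·k3); u_{n+1} = u_n + (h/6)·(k1 + 2k2 + 2k3 + k4).
x=0.000000, u=0.910000:
  k1 = f(0.000000, 0.910000) = -0.354900
  k2 = f(0.125000, 0.865638) = -0.299197
  k3 = f(0.125000, 0.872600) = -0.307679
  k4 = f(0.250000, 0.833080) = -0.260821
  u ← 0.910000 + (0.25/6)·(k1 + 2k2 + 2k3 + k4) = 0.833772
u(0.25) ≈ 0.8338

0.8338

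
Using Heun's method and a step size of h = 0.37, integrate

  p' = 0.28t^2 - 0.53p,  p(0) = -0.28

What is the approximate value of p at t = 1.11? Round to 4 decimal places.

Heun: k1 = f(t_n, p_n); k2 = f(t_n + h, p_n + h·k1); p_{n+1} = p_n + (h/2)·(k1 + k2).
t=0.000000, p=-0.280000:
  k1 = f(0.000000, -0.280000) = 0.148400
  k2 = f(0.370000, -0.225092) = 0.157631
  p ← -0.280000 + (0.37/2)·(0.148400 + 0.157631) = -0.223384
t=0.370000, p=-0.223384:
  k1 = f(0.370000, -0.223384) = 0.156726
  k2 = f(0.740000, -0.165396) = 0.240988
  p ← -0.223384 + (0.37/2)·(0.156726 + 0.240988) = -0.149807
t=0.740000, p=-0.149807:
  k1 = f(0.740000, -0.149807) = 0.232726
  k2 = f(1.110000, -0.063699) = 0.378748
  p ← -0.149807 + (0.37/2)·(0.232726 + 0.378748) = -0.036685
p(1.11) ≈ -0.0367

-0.0367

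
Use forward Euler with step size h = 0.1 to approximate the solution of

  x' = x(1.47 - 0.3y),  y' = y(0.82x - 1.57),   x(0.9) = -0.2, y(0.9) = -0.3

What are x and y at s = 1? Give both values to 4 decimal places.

-0.2312, -0.2480

Euler on (x,y): x_{n+1} = x_n + h·x', y_{n+1} = y_n + h·y'.
0.900000: (-0.200000, -0.300000); f=(-0.312000, 0.520200) → (-0.231200, -0.247980)
(x(1), y(1)) ≈ (-0.2312, -0.2480)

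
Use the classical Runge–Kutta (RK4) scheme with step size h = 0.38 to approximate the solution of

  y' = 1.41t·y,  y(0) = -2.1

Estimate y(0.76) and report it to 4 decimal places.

-3.1553

RK4: k1 = f(t_n, y_n); k2 = f(t_n + h/2, y_n + (h/2)·k1); k3 = f(t_n + h/2, y_n + (h/2)·k2); k4 = f(t_n + h, y_n + h·k3); y_{n+1} = y_n + (h/6)·(k1 + 2k2 + 2k3 + k4).
t=0.000000, y=-2.100000:
  k1 = f(0.000000, -2.100000) = 0.000000
  k2 = f(0.190000, -2.100000) = -0.562590
  k3 = f(0.190000, -2.206892) = -0.591226
  k4 = f(0.380000, -2.324666) = -1.245556
  y ← -2.100000 + (0.38/6)·(k1 + 2k2 + 2k3 + k4) = -2.325035
t=0.380000, y=-2.325035:
  k1 = f(0.380000, -2.325035) = -1.245754
  k2 = f(0.570000, -2.561729) = -2.058861
  k3 = f(0.570000, -2.716219) = -2.183025
  k4 = f(0.760000, -3.154585) = -3.380453
  y ← -2.325035 + (0.38/6)·(k1 + 2k2 + 2k3 + k4) = -3.155334
y(0.76) ≈ -3.1553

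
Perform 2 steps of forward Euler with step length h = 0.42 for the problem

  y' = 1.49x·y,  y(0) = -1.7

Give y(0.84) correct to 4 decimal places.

-2.1468

Euler: y_{n+1} = y_n + h·f(x_n, y_n).
x=0.000000, y=-1.700000: f=0.000000 → y ← -1.700000 + 0.42·0.000000 = -1.700000
x=0.420000, y=-1.700000: f=-1.063860 → y ← -1.700000 + 0.42·(-1.063860) = -2.146821
y(0.84) ≈ -2.1468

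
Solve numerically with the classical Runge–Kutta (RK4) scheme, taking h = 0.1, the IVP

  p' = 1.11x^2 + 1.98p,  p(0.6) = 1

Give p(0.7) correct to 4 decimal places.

RK4: k1 = f(x_n, p_n); k2 = f(x_n + h/2, p_n + (h/2)·k1); k3 = f(x_n + h/2, p_n + (h/2)·k2); k4 = f(x_n + h, p_n + h·k3); p_{n+1} = p_n + (h/6)·(k1 + 2k2 + 2k3 + k4).
x=0.600000, p=1.000000:
  k1 = f(0.600000, 1.000000) = 2.379600
  k2 = f(0.650000, 1.118980) = 2.684555
  k3 = f(0.650000, 1.134228) = 2.714746
  k4 = f(0.700000, 1.271475) = 3.061420
  p ← 1.000000 + (0.1/6)·(k1 + 2k2 + 2k3 + k4) = 1.270660
p(0.7) ≈ 1.2707

1.2707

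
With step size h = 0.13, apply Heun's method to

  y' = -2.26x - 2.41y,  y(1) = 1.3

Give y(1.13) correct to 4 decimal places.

0.6896

Heun: k1 = f(x_n, y_n); k2 = f(x_n + h, y_n + h·k1); y_{n+1} = y_n + (h/2)·(k1 + k2).
x=1.000000, y=1.300000:
  k1 = f(1.000000, 1.300000) = -5.393000
  k2 = f(1.130000, 0.598910) = -3.997173
  y ← 1.300000 + (0.13/2)·(-5.393000 + (-3.997173)) = 0.689639
y(1.13) ≈ 0.6896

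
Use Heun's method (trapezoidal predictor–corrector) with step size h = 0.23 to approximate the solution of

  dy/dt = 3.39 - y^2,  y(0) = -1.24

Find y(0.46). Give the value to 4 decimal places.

0.0076

Heun: k1 = f(t_n, y_n); k2 = f(t_n + h, y_n + h·k1); y_{n+1} = y_n + (h/2)·(k1 + k2).
t=0.000000, y=-1.240000:
  k1 = f(0.000000, -1.240000) = 1.852400
  k2 = f(0.230000, -0.813948) = 2.727489
  y ← -1.240000 + (0.23/2)·(1.852400 + 2.727489) = -0.713313
t=0.230000, y=-0.713313:
  k1 = f(0.230000, -0.713313) = 2.881185
  k2 = f(0.460000, -0.050640) = 3.387436
  y ← -0.713313 + (0.23/2)·(2.881185 + 3.387436) = 0.007579
y(0.46) ≈ 0.0076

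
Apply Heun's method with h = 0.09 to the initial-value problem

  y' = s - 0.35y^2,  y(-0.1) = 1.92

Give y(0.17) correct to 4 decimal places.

1.6357

Heun: k1 = f(s_n, y_n); k2 = f(s_n + h, y_n + h·k1); y_{n+1} = y_n + (h/2)·(k1 + k2).
s=-0.100000, y=1.920000:
  k1 = f(-0.100000, 1.920000) = -1.390240
  k2 = f(-0.010000, 1.794878) = -1.137556
  y ← 1.920000 + (0.09/2)·(-1.390240 + (-1.137556)) = 1.806249
s=-0.010000, y=1.806249:
  k1 = f(-0.010000, 1.806249) = -1.151888
  k2 = f(0.080000, 1.702579) = -0.934572
  y ← 1.806249 + (0.09/2)·(-1.151888 + (-0.934572)) = 1.712359
s=0.080000, y=1.712359:
  k1 = f(0.080000, 1.712359) = -0.946260
  k2 = f(0.170000, 1.627195) = -0.756717
  y ← 1.712359 + (0.09/2)·(-0.946260 + (-0.756717)) = 1.635725
y(0.17) ≈ 1.6357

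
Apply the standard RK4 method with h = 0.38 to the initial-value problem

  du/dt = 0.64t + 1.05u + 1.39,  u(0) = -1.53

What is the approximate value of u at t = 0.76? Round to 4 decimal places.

-1.5363

RK4: k1 = f(t_n, u_n); k2 = f(t_n + h/2, u_n + (h/2)·k1); k3 = f(t_n + h/2, u_n + (h/2)·k2); k4 = f(t_n + h, u_n + h·k3); u_{n+1} = u_n + (h/6)·(k1 + 2k2 + 2k3 + k4).
t=0.000000, u=-1.530000:
  k1 = f(0.000000, -1.530000) = -0.216500
  k2 = f(0.190000, -1.571135) = -0.138092
  k3 = f(0.190000, -1.556237) = -0.122449
  k4 = f(0.380000, -1.576531) = -0.022157
  u ← -1.530000 + (0.38/6)·(k1 + 2k2 + 2k3 + k4) = -1.578117
t=0.380000, u=-1.578117:
  k1 = f(0.380000, -1.578117) = -0.023823
  k2 = f(0.570000, -1.582643) = 0.093025
  k3 = f(0.570000, -1.560442) = 0.116336
  k4 = f(0.760000, -1.533909) = 0.265795
  u ← -1.578117 + (0.38/6)·(k1 + 2k2 + 2k3 + k4) = -1.536273
u(0.76) ≈ -1.5363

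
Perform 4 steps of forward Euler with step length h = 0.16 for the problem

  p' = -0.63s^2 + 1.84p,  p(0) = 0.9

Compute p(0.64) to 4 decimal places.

2.4856

Euler: p_{n+1} = p_n + h·f(s_n, p_n).
s=0.000000, p=0.900000: f=1.656000 → p ← 0.900000 + 0.16·1.656000 = 1.164960
s=0.160000, p=1.164960: f=2.127398 → p ← 1.164960 + 0.16·2.127398 = 1.505344
s=0.320000, p=1.505344: f=2.705320 → p ← 1.505344 + 0.16·2.705320 = 1.938195
s=0.480000, p=1.938195: f=3.421127 → p ← 1.938195 + 0.16·3.421127 = 2.485575
p(0.64) ≈ 2.4856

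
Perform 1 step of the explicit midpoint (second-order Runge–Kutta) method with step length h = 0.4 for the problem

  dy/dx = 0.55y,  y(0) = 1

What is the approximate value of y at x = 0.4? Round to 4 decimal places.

1.2442

Midpoint: k1 = f(x_n, y_n); k2 = f(x_n + h/2, y_n + (h/2)·k1); y_{n+1} = y_n + h·k2.
x=0.000000, y=1.000000:
  k1 = f(0.000000, 1.000000) = 0.550000
  k2 = f(0.200000, 1.110000) = 0.610500
  y ← 1.000000 + 0.4·0.610500 = 1.244200
y(0.4) ≈ 1.2442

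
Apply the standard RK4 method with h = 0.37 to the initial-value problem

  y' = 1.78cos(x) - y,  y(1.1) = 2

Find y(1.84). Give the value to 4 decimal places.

1.0044

RK4: k1 = f(x_n, y_n); k2 = f(x_n + h/2, y_n + (h/2)·k1); k3 = f(x_n + h/2, y_n + (h/2)·k2); k4 = f(x_n + h, y_n + h·k3); y_{n+1} = y_n + (h/6)·(k1 + 2k2 + 2k3 + k4).
x=1.100000, y=2.000000:
  k1 = f(1.100000, 2.000000) = -1.192599
  k2 = f(1.285000, 1.779369) = -1.277549
  k3 = f(1.285000, 1.763653) = -1.261833
  k4 = f(1.470000, 1.533122) = -1.354008
  y ← 2.000000 + (0.37/6)·(k1 + 2k2 + 2k3 + k4) = 1.529769
x=1.470000, y=1.529769:
  k1 = f(1.470000, 1.529769) = -1.350655
  k2 = f(1.655000, 1.279898) = -1.429603
  k3 = f(1.655000, 1.265292) = -1.414998
  k4 = f(1.840000, 1.006220) = -1.479635
  y ← 1.529769 + (0.37/6)·(k1 + 2k2 + 2k3 + k4) = 1.004400
y(1.84) ≈ 1.0044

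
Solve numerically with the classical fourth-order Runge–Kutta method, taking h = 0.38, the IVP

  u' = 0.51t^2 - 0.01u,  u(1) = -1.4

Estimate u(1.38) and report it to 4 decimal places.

RK4: k1 = f(t_n, u_n); k2 = f(t_n + h/2, u_n + (h/2)·k1); k3 = f(t_n + h/2, u_n + (h/2)·k2); k4 = f(t_n + h, u_n + h·k3); u_{n+1} = u_n + (h/6)·(k1 + 2k2 + 2k3 + k4).
t=1.000000, u=-1.400000:
  k1 = f(1.000000, -1.400000) = 0.524000
  k2 = f(1.190000, -1.300440) = 0.735215
  k3 = f(1.190000, -1.260309) = 0.734814
  k4 = f(1.380000, -1.120771) = 0.982452
  u ← -1.400000 + (0.38/6)·(k1 + 2k2 + 2k3 + k4) = -1.118388
u(1.38) ≈ -1.1184

-1.1184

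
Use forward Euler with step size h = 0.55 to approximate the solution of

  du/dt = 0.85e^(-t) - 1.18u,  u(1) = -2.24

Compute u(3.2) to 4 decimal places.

0.0388

Euler: u_{n+1} = u_n + h·f(t_n, u_n).
t=1.000000, u=-2.240000: f=2.955898 → u ← -2.240000 + 0.55·2.955898 = -0.614256
t=1.550000, u=-0.614256: f=0.905233 → u ← -0.614256 + 0.55·0.905233 = -0.116378
t=2.100000, u=-0.116378: f=0.241414 → u ← -0.116378 + 0.55·0.241414 = 0.016400
t=2.650000, u=0.016400: f=0.040702 → u ← 0.016400 + 0.55·0.040702 = 0.038786
u(3.2) ≈ 0.0388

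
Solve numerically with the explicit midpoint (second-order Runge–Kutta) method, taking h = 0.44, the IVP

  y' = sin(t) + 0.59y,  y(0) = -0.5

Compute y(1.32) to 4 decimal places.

Midpoint: k1 = f(t_n, y_n); k2 = f(t_n + h/2, y_n + (h/2)·k1); y_{n+1} = y_n + h·k2.
t=0.000000, y=-0.500000:
  k1 = f(0.000000, -0.500000) = -0.295000
  k2 = f(0.220000, -0.564900) = -0.115061
  y ← -0.500000 + 0.44·(-0.115061) = -0.550627
t=0.440000, y=-0.550627:
  k1 = f(0.440000, -0.550627) = 0.101070
  k2 = f(0.660000, -0.528392) = 0.301366
  y ← -0.550627 + 0.44·0.301366 = -0.418026
t=0.880000, y=-0.418026:
  k1 = f(0.880000, -0.418026) = 0.524103
  k2 = f(1.100000, -0.302723) = 0.712601
  y ← -0.418026 + 0.44·0.712601 = -0.104482
y(1.32) ≈ -0.1045

-0.1045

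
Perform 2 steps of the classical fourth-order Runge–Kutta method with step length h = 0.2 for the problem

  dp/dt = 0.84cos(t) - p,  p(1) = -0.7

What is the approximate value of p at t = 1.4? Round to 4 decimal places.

-0.3730

RK4: k1 = f(t_n, p_n); k2 = f(t_n + h/2, p_n + (h/2)·k1); k3 = f(t_n + h/2, p_n + (h/2)·k2); k4 = f(t_n + h, p_n + h·k3); p_{n+1} = p_n + (h/6)·(k1 + 2k2 + 2k3 + k4).
t=1.000000, p=-0.700000:
  k1 = f(1.000000, -0.700000) = 1.153854
  k2 = f(1.100000, -0.584615) = 0.965635
  k3 = f(1.100000, -0.603436) = 0.984457
  k4 = f(1.200000, -0.503109) = 0.807489
  p ← -0.700000 + (0.2/6)·(k1 + 2k2 + 2k3 + k4) = -0.504616
t=1.200000, p=-0.504616:
  k1 = f(1.200000, -0.504616) = 0.808996
  k2 = f(1.300000, -0.423716) = 0.648415
  k3 = f(1.300000, -0.439774) = 0.664473
  k4 = f(1.400000, -0.371721) = 0.514493
  p ← -0.504616 + (0.2/6)·(k1 + 2k2 + 2k3 + k4) = -0.372974
p(1.4) ≈ -0.3730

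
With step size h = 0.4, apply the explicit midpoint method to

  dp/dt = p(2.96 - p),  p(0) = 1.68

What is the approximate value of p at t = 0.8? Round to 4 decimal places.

Midpoint: k1 = f(t_n, p_n); k2 = f(t_n + h/2, p_n + (h/2)·k1); p_{n+1} = p_n + h·k2.
t=0.000000, p=1.680000:
  k1 = f(0.000000, 1.680000) = 2.150400
  k2 = f(0.200000, 2.110080) = 1.793399
  p ← 1.680000 + 0.4·1.793399 = 2.397360
t=0.400000, p=2.397360:
  k1 = f(0.400000, 2.397360) = 1.348851
  k2 = f(0.600000, 2.667130) = 0.781123
  p ← 2.397360 + 0.4·0.781123 = 2.709809
p(0.8) ≈ 2.7098

2.7098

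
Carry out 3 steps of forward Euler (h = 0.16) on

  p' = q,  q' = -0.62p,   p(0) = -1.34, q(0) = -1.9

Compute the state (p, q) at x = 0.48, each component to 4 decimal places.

-2.1834, -1.4129

Euler on (p,q): p_{n+1} = p_n + h·p', q_{n+1} = q_n + h·q'.
0.000000: (-1.340000, -1.900000); f=(-1.900000, 0.830800) → (-1.644000, -1.767072)
0.160000: (-1.644000, -1.767072); f=(-1.767072, 1.019280) → (-1.926732, -1.603987)
0.320000: (-1.926732, -1.603987); f=(-1.603987, 1.194574) → (-2.183369, -1.412855)
(p(0.48), q(0.48)) ≈ (-2.1834, -1.4129)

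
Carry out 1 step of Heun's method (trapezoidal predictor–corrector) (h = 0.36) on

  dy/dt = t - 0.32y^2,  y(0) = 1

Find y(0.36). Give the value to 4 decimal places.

Heun: k1 = f(t_n, y_n); k2 = f(t_n + h, y_n + h·k1); y_{n+1} = y_n + (h/2)·(k1 + k2).
t=0.000000, y=1.000000:
  k1 = f(0.000000, 1.000000) = -0.320000
  k2 = f(0.360000, 0.884800) = 0.109481
  y ← 1.000000 + (0.36/2)·(-0.320000 + 0.109481) = 0.962107
y(0.36) ≈ 0.9621

0.9621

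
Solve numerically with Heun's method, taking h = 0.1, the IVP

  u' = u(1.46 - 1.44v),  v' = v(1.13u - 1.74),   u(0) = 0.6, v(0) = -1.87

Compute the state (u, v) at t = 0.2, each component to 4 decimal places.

Heun on (u,v): k1 = f(t_n, state_n); k2 = f(t_n + h, state_n + h·k1); state_{n+1} = state_n + (h/2)·(k1 + k2).
0.000000: (0.600000, -1.870000)
  k1 = (2.491680, 1.985940)
  predictor → (0.849168, -1.671406)
  k2 = (3.283584, 1.304432)
  → (0.888763, -1.705481)
0.100000: (0.888763, -1.705481)
  k1 = (3.480302, 1.254719)
  predictor → (1.236793, -1.580010)
  k2 = (4.619688, 0.541032)
  → (1.293763, -1.615694)
(u(0.2), v(0.2)) ≈ (1.2938, -1.6157)

1.2938, -1.6157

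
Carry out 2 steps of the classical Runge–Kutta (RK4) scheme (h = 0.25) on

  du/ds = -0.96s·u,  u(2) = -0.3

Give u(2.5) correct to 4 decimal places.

RK4: k1 = f(s_n, u_n); k2 = f(s_n + h/2, u_n + (h/2)·k1); k3 = f(s_n + h/2, u_n + (h/2)·k2); k4 = f(s_n + h, u_n + h·k3); u_{n+1} = u_n + (h/6)·(k1 + 2k2 + 2k3 + k4).
s=2.000000, u=-0.300000:
  k1 = f(2.000000, -0.300000) = 0.576000
  k2 = f(2.125000, -0.228000) = 0.465120
  k3 = f(2.125000, -0.241860) = 0.493394
  k4 = f(2.250000, -0.176651) = 0.381567
  u ← -0.300000 + (0.25/6)·(k1 + 2k2 + 2k3 + k4) = -0.180225
s=2.250000, u=-0.180225:
  k1 = f(2.250000, -0.180225) = 0.389286
  k2 = f(2.375000, -0.131564) = 0.299967
  k3 = f(2.375000, -0.142729) = 0.325423
  k4 = f(2.500000, -0.098869) = 0.237287
  u ← -0.180225 + (0.25/6)·(k1 + 2k2 + 2k3 + k4) = -0.102002
u(2.5) ≈ -0.1020

-0.1020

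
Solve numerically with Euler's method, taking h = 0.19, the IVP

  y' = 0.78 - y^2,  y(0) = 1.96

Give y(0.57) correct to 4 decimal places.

Euler: y_{n+1} = y_n + h·f(s_n, y_n).
s=0.000000, y=1.960000: f=-3.061600 → y ← 1.960000 + 0.19·(-3.061600) = 1.378296
s=0.190000, y=1.378296: f=-1.119700 → y ← 1.378296 + 0.19·(-1.119700) = 1.165553
s=0.380000, y=1.165553: f=-0.578514 → y ← 1.165553 + 0.19·(-0.578514) = 1.055635
y(0.57) ≈ 1.0556

1.0556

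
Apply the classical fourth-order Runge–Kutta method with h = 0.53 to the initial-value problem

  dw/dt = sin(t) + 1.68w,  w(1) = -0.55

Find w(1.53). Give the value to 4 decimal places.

RK4: k1 = f(t_n, w_n); k2 = f(t_n + h/2, w_n + (h/2)·k1); k3 = f(t_n + h/2, w_n + (h/2)·k2); k4 = f(t_n + h, w_n + h·k3); w_{n+1} = w_n + (h/6)·(k1 + 2k2 + 2k3 + k4).
t=1.000000, w=-0.550000:
  k1 = f(1.000000, -0.550000) = -0.082529
  k2 = f(1.265000, -0.571870) = -0.007134
  k3 = f(1.265000, -0.551891) = 0.026431
  k4 = f(1.530000, -0.535991) = 0.098702
  w ← -0.550000 + (0.53/6)·(k1 + 2k2 + 2k3 + k4) = -0.545162
w(1.53) ≈ -0.5452

-0.5452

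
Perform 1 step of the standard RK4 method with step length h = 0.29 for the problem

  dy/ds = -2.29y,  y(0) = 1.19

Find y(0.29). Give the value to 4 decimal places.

RK4: k1 = f(s_n, y_n); k2 = f(s_n + h/2, y_n + (h/2)·k1); k3 = f(s_n + h/2, y_n + (h/2)·k2); k4 = f(s_n + h, y_n + h·k3); y_{n+1} = y_n + (h/6)·(k1 + 2k2 + 2k3 + k4).
s=0.000000, y=1.190000:
  k1 = f(0.000000, 1.190000) = -2.725100
  k2 = f(0.145000, 0.794860) = -1.820231
  k3 = f(0.145000, 0.926067) = -2.120692
  k4 = f(0.290000, 0.574999) = -1.316748
  y ← 1.190000 + (0.29/6)·(k1 + 2k2 + 2k3 + k4) = 0.613688
y(0.29) ≈ 0.6137

0.6137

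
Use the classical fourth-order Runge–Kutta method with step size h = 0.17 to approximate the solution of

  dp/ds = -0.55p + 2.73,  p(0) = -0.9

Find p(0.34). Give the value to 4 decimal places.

0.1001

RK4: k1 = f(s_n, p_n); k2 = f(s_n + h/2, p_n + (h/2)·k1); k3 = f(s_n + h/2, p_n + (h/2)·k2); k4 = f(s_n + h, p_n + h·k3); p_{n+1} = p_n + (h/6)·(k1 + 2k2 + 2k3 + k4).
s=0.000000, p=-0.900000:
  k1 = f(0.000000, -0.900000) = 3.225000
  k2 = f(0.085000, -0.625875) = 3.074231
  k3 = f(0.085000, -0.638690) = 3.081280
  k4 = f(0.170000, -0.376182) = 2.936900
  p ← -0.900000 + (0.17/6)·(k1 + 2k2 + 2k3 + k4) = -0.376601
s=0.170000, p=-0.376601:
  k1 = f(0.170000, -0.376601) = 2.937130
  k2 = f(0.255000, -0.126944) = 2.799819
  k3 = f(0.255000, -0.138616) = 2.806239
  k4 = f(0.340000, 0.100460) = 2.674747
  p ← -0.376601 + (0.17/6)·(k1 + 2k2 + 2k3 + k4) = 0.100079
p(0.34) ≈ 0.1001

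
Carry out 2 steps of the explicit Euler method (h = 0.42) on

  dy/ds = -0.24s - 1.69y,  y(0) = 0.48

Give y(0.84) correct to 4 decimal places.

Euler: y_{n+1} = y_n + h·f(s_n, y_n).
s=0.000000, y=0.480000: f=-0.811200 → y ← 0.480000 + 0.42·(-0.811200) = 0.139296
s=0.420000, y=0.139296: f=-0.336210 → y ← 0.139296 + 0.42·(-0.336210) = -0.001912
y(0.84) ≈ -0.0019

-0.0019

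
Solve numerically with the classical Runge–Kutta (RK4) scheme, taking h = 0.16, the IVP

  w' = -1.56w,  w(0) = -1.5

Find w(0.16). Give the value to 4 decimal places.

RK4: k1 = f(t_n, w_n); k2 = f(t_n + h/2, w_n + (h/2)·k1); k3 = f(t_n + h/2, w_n + (h/2)·k2); k4 = f(t_n + h, w_n + h·k3); w_{n+1} = w_n + (h/6)·(k1 + 2k2 + 2k3 + k4).
t=0.000000, w=-1.500000:
  k1 = f(0.000000, -1.500000) = 2.340000
  k2 = f(0.080000, -1.312800) = 2.047968
  k3 = f(0.080000, -1.336163) = 2.084414
  k4 = f(0.160000, -1.166494) = 1.819730
  w ← -1.500000 + (0.16/6)·(k1 + 2k2 + 2k3 + k4) = -1.168680
w(0.16) ≈ -1.1687

-1.1687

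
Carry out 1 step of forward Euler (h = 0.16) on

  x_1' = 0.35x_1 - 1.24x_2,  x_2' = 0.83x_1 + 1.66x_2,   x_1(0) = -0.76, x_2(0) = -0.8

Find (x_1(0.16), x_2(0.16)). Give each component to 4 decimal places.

Euler on (x_1,x_2): x_1_{n+1} = x_1_n + h·x_1', x_2_{n+1} = x_2_n + h·x_2'.
0.000000: (-0.760000, -0.800000); f=(0.726000, -1.958800) → (-0.643840, -1.113408)
(x_1(0.16), x_2(0.16)) ≈ (-0.6438, -1.1134)

-0.6438, -1.1134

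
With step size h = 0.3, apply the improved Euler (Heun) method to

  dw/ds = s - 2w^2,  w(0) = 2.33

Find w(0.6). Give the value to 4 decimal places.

0.4950

Heun: k1 = f(s_n, w_n); k2 = f(s_n + h, w_n + h·k1); w_{n+1} = w_n + (h/2)·(k1 + k2).
s=0.000000, w=2.330000:
  k1 = f(0.000000, 2.330000) = -10.857800
  k2 = f(0.300000, -0.927340) = -1.419919
  w ← 2.330000 + (0.3/2)·(-10.857800 + (-1.419919)) = 0.488342
s=0.300000, w=0.488342:
  k1 = f(0.300000, 0.488342) = -0.176956
  k2 = f(0.600000, 0.435255) = 0.221106
  w ← 0.488342 + (0.3/2)·(-0.176956 + 0.221106) = 0.494965
w(0.6) ≈ 0.4950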